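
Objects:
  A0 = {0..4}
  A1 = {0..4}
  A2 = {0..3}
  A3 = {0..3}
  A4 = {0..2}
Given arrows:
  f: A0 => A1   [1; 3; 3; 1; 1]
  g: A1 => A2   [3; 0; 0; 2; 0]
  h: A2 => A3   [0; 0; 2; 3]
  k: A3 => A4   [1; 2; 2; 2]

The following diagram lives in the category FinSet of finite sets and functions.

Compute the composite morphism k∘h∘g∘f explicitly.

Answer: [1; 2; 2; 1; 1]

Trace:
  0 f=>1 g=>0 h=>0 k=>1
  1 f=>3 g=>2 h=>2 k=>2
  2 f=>3 g=>2 h=>2 k=>2
  3 f=>1 g=>0 h=>0 k=>1
  4 f=>1 g=>0 h=>0 k=>1
composite: [1; 2; 2; 1; 1]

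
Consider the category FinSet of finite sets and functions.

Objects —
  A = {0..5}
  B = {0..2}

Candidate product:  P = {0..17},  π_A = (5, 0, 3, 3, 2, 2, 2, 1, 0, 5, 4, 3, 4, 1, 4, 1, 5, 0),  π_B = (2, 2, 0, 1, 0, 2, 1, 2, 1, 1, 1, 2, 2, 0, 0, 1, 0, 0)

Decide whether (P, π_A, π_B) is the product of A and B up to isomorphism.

Answer: VALID PRODUCT

Derivation:
|A|·|B| = 6·3 = 18;  |P| = 18
Check the pairing map k ↦ (π_A(k), π_B(k)):
  0 -> (5,2)
  1 -> (0,2)
  2 -> (3,0)
  3 -> (3,1)
  4 -> (2,0)
  5 -> (2,2)
  6 -> (2,1)
  7 -> (1,2)
  8 -> (0,1)
  9 -> (5,1)
  10 -> (4,1)
  11 -> (3,2)
  12 -> (4,2)
  13 -> (1,0)
  14 -> (4,0)
  15 -> (1,1)
  16 -> (5,0)
  17 -> (0,0)
distinct pairs in image: 18 / 18 needed
  → bijection onto A×B; projections well-typed.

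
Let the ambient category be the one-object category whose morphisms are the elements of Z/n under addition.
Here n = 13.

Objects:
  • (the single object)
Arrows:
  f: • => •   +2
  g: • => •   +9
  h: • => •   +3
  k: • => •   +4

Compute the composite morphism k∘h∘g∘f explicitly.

Answer: +5

Work:
  0 +2≡2 +9≡11 +3≡1 +4≡5  (mod 13)
⟦path⟧: +5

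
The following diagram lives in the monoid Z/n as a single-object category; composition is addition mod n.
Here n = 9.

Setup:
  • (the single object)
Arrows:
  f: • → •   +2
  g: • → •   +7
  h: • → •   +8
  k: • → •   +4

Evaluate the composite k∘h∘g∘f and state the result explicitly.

  0 +2≡2 +7≡0 +8≡8 +4≡3  (mod 9)
result: +3

Answer: +3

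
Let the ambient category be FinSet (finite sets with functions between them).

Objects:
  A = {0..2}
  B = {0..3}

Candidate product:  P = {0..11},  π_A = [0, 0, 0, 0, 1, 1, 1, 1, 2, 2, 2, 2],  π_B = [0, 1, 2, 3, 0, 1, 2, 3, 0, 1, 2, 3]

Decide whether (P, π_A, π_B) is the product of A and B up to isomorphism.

Answer: VALID PRODUCT

Derivation:
|A|·|B| = 3·4 = 12;  |P| = 12
Check the pairing map k ↦ (π_A(k), π_B(k)):
  0 -> (0,0)
  1 -> (0,1)
  2 -> (0,2)
  3 -> (0,3)
  4 -> (1,0)
  5 -> (1,1)
  6 -> (1,2)
  7 -> (1,3)
  8 -> (2,0)
  9 -> (2,1)
  10 -> (2,2)
  11 -> (2,3)
distinct pairs in image: 12 / 12 needed
  → bijection onto A×B; projections well-typed.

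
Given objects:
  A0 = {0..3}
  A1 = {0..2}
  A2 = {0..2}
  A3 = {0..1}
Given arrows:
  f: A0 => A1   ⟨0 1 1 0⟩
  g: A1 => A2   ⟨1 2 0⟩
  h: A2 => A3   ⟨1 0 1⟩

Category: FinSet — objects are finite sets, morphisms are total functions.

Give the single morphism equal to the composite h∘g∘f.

Answer: ⟨0 1 1 0⟩

Trace:
  0 f=>0 g=>1 h=>0
  1 f=>1 g=>2 h=>1
  2 f=>1 g=>2 h=>1
  3 f=>0 g=>1 h=>0
result: ⟨0 1 1 0⟩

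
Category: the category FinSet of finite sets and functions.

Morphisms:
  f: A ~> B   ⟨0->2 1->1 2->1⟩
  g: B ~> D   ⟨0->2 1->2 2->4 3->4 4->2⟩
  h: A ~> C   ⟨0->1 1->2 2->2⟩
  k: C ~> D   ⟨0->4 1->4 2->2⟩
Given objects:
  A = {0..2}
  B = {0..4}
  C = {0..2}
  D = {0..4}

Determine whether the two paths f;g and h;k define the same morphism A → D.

1) trace f;g:
  0 f~>2 g~>4
  1 f~>1 g~>2
  2 f~>1 g~>2
  ⟦path⟧₁ = ⟨0->4 1->2 2->2⟩
2) trace h;k:
  0 h~>1 k~>4
  1 h~>2 k~>2
  2 h~>2 k~>2
  ⟦path⟧₂ = ⟨0->4 1->2 2->2⟩
Equal? equal; square commutes

Answer: COMMUTES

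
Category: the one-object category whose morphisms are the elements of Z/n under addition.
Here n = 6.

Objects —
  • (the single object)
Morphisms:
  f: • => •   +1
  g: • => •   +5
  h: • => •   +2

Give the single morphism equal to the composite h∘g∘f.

Answer: +2

Work:
  0 +1≡1 +5≡0 +2≡2  (mod 6)
⟦path⟧: +2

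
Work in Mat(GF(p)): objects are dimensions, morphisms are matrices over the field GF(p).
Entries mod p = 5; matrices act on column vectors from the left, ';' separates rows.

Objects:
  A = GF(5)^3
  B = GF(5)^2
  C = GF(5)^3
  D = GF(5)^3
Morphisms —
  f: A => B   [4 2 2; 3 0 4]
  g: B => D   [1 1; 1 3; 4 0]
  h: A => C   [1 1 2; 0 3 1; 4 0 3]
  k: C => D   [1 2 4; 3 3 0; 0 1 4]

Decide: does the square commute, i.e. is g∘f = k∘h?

Answer: COMMUTES

Derivation:
Path 1 = f;g:
  e0=[1,0,0] f=>[4,3] g=>[2,3,1]
  e1=[0,1,0] f=>[2,0] g=>[2,2,3]
  e2=[0,0,1] f=>[2,4] g=>[1,4,3]
  result₁ = [2 2 1; 3 2 4; 1 3 3]
Path 2 = h;k:
  e0=[1,0,0] h=>[1,0,4] k=>[2,3,1]
  e1=[0,1,0] h=>[1,3,0] k=>[2,2,3]
  e2=[0,0,1] h=>[2,1,3] k=>[1,4,3]
  result₂ = [2 2 1; 3 2 4; 1 3 3]
Equal? equal; square commutes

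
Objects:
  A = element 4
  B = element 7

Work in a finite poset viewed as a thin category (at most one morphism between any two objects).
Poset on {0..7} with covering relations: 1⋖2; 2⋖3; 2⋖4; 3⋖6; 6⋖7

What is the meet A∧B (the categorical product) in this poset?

Answer: A∧B = 2

Derivation:
Lower bounds of A=4 and B=7: {1,2}
  1 ≤ 2
  2 ≤ 2
glb = 2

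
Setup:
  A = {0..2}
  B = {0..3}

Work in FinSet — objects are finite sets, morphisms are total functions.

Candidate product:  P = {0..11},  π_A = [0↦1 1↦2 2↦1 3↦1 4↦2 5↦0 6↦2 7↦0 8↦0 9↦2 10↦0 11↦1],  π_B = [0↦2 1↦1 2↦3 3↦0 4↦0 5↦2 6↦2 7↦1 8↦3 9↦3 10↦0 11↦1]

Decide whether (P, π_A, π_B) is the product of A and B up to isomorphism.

|A|·|B| = 3·4 = 12;  |P| = 12
Check the pairing map k ↦ (π_A(k), π_B(k)):
  0 ↦ (1,2)
  1 ↦ (2,1)
  2 ↦ (1,3)
  3 ↦ (1,0)
  4 ↦ (2,0)
  5 ↦ (0,2)
  6 ↦ (2,2)
  7 ↦ (0,1)
  8 ↦ (0,3)
  9 ↦ (2,3)
  10 ↦ (0,0)
  11 ↦ (1,1)
distinct pairs in image: 12 / 12 needed
  → bijection onto A×B; projections well-typed.

Answer: VALID PRODUCT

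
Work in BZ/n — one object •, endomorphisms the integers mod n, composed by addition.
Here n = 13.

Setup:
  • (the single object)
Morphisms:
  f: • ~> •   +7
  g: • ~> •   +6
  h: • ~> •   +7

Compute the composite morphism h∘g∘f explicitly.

  0 +7≡7 +6≡0 +7≡7  (mod 13)
⟦path⟧: +7

Answer: +7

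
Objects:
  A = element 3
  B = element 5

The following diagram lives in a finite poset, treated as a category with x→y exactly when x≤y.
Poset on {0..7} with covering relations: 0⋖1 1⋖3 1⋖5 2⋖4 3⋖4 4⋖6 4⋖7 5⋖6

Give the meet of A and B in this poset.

{x : x<=A ∧ x<=B} = {0,1}  (A=3, B=5)
  0 <= 1
  1 <= 1
glb = 1

Answer: A∧B = 1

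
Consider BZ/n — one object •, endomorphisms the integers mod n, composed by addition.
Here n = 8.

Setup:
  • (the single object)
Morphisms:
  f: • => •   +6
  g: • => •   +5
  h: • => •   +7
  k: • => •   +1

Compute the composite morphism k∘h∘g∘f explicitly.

  0 +6≡6 +5≡3 +7≡2 +1≡3  (mod 8)
⟦path⟧: +3

Answer: +3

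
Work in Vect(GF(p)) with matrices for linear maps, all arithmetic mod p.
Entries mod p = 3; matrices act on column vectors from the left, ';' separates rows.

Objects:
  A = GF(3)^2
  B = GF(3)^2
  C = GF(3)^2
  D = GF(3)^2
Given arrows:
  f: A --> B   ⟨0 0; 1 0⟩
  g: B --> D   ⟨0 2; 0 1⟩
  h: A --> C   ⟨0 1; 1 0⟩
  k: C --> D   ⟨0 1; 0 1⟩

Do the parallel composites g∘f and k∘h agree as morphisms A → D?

Answer: DOES NOT COMMUTE

Work:
Path 1 = f;g:
  e0=[1,0] f-->[0,1] g-->[2,1]
  e1=[0,1] f-->[0,0] g-->[0,0]
  composite₁ = ⟨2 0; 1 0⟩
Path 2 = h;k:
  e0=[1,0] h-->[0,1] k-->[1,1]
  e1=[0,1] h-->[1,0] k-->[0,0]
  composite₂ = ⟨1 0; 1 0⟩
Equal? distinct morphisms ✗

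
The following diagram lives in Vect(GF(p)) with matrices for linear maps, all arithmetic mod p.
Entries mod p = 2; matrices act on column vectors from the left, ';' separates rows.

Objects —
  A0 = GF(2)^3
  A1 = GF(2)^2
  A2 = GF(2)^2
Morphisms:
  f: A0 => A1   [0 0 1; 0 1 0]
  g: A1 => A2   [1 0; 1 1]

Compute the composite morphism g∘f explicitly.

Answer: [0 0 1; 0 1 1]

Work:
  e0=[1,0,0] f=>[0,0] g=>[0,0]
  e1=[0,1,0] f=>[0,1] g=>[0,1]
  e2=[0,0,1] f=>[1,0] g=>[1,1]
composite: [0 0 1; 0 1 1]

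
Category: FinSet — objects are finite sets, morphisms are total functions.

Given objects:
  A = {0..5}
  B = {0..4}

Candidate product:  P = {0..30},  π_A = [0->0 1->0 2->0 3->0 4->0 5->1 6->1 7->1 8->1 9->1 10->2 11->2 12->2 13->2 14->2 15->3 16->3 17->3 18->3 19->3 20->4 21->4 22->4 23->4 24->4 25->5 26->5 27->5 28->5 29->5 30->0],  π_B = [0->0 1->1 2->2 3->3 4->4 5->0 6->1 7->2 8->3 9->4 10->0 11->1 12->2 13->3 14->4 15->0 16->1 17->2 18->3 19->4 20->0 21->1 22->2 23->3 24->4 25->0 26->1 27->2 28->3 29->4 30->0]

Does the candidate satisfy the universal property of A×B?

|A|·|B| = 6·5 = 30;  |P| = 31
  → cardinalities differ; no bijection possible.

Answer: NOT A VALID PRODUCT — |P|=31 ≠ |A|·|B|=30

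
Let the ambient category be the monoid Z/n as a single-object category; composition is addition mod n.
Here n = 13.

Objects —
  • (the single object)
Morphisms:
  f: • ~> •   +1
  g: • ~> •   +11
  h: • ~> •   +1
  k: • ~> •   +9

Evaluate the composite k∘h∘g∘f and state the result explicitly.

  0 +1≡1 +11≡12 +1≡0 +9≡9  (mod 13)
⟦path⟧: +9

Answer: +9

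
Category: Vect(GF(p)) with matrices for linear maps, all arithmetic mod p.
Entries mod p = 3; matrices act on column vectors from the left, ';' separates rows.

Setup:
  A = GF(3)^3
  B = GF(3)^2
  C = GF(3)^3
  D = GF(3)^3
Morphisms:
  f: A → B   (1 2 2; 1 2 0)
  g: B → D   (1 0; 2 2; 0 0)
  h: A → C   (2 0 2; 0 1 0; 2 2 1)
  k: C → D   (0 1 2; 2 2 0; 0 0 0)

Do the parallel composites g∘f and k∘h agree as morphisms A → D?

1) trace f;g:
  e0=[1,0,0] f→[1,1] g→[1,1,0]
  e1=[0,1,0] f→[2,2] g→[2,2,0]
  e2=[0,0,1] f→[2,0] g→[2,1,0]
  result₁ = (1 2 2; 1 2 1; 0 0 0)
2) trace h;k:
  e0=[1,0,0] h→[2,0,2] k→[1,1,0]
  e1=[0,1,0] h→[0,1,2] k→[2,2,0]
  e2=[0,0,1] h→[2,0,1] k→[2,1,0]
  result₂ = (1 2 2; 1 2 1; 0 0 0)
Equal? YES — commutes

Answer: COMMUTES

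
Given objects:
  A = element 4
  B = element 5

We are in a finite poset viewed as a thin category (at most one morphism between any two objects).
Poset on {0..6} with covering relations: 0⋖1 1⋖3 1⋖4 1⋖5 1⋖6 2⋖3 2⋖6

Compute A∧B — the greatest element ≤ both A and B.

Common predecessors of 4,5: {0,1}
  0 <= 1
  1 <= 1
glb = 1

Answer: A∧B = 1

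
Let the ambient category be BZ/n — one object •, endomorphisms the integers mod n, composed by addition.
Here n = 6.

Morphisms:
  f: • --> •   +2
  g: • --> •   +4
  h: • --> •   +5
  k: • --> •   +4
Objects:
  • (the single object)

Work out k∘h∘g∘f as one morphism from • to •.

  0 +2≡2 +4≡0 +5≡5 +4≡3  (mod 6)
composite: +3

Answer: +3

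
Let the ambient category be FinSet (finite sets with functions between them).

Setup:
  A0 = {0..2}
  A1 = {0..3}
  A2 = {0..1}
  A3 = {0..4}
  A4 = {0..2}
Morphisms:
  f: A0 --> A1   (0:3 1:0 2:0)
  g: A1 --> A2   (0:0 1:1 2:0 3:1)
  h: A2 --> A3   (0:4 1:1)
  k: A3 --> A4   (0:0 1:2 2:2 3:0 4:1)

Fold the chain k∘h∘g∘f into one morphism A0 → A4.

Answer: (0:2 1:1 2:1)

Work:
  0 f-->3 g-->1 h-->1 k-->2
  1 f-->0 g-->0 h-->4 k-->1
  2 f-->0 g-->0 h-->4 k-->1
result: (0:2 1:1 2:1)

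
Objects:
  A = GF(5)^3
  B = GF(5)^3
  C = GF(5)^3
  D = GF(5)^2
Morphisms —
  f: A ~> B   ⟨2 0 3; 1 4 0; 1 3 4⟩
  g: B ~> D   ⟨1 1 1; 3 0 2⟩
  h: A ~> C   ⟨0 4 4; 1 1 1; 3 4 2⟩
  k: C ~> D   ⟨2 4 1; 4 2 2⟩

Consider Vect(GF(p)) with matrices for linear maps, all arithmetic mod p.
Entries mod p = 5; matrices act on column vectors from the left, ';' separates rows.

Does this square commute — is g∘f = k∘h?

Path 1 = f;g:
  e0=(1,0,0) f~>(2,1,1) g~>(4,3)
  e1=(0,1,0) f~>(0,4,3) g~>(2,1)
  e2=(0,0,1) f~>(3,0,4) g~>(2,2)
  ⟦path⟧₁ = ⟨4 2 2; 3 1 2⟩
Path 2 = h;k:
  e0=(1,0,0) h~>(0,1,3) k~>(2,3)
  e1=(0,1,0) h~>(4,1,4) k~>(1,1)
  e2=(0,0,1) h~>(4,1,2) k~>(4,2)
  ⟦path⟧₂ = ⟨2 1 4; 3 1 2⟩
Equal? differ; not commutative

Answer: DOES NOT COMMUTE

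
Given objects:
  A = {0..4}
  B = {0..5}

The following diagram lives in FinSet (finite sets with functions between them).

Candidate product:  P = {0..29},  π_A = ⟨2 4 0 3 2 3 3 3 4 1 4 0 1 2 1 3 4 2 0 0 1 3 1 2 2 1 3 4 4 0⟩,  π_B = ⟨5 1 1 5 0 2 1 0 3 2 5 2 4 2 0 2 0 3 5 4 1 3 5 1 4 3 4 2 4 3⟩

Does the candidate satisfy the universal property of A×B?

|A|·|B| = 5·6 = 30;  |P| = 30
Check the pairing map k ↦ (π_A(k), π_B(k)):
  0 -> (2,5)
  1 -> (4,1)
  2 -> (0,1)
  3 -> (3,5)
  4 -> (2,0)
  5 -> (3,2)
  6 -> (3,1)
  7 -> (3,0)
  8 -> (4,3)
  9 -> (1,2)
  10 -> (4,5)
  11 -> (0,2)
  12 -> (1,4)
  13 -> (2,2)
  14 -> (1,0)
  15 -> (3,2)  ✗ repeats pair of k=5
  16 -> (4,0)
  17 -> (2,3)
  18 -> (0,5)
  19 -> (0,4)
  20 -> (1,1)
  21 -> (3,3)
  22 -> (1,5)
  23 -> (2,1)
  24 -> (2,4)
  25 -> (1,3)
  26 -> (3,4)
  27 -> (4,2)
  28 -> (4,4)
  29 -> (0,3)
distinct pairs in image: 29 / 30 needed
  → (3,2) hit at k=5 and k=15

Answer: NOT A VALID PRODUCT — duplicate pair at indices 15,5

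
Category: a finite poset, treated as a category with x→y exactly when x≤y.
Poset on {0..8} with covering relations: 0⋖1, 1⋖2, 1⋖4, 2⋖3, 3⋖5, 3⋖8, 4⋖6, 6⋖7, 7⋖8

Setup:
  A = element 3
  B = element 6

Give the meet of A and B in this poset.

Answer: A∧B = 1

Work:
{x : x<=A ∧ x<=B} = {0,1}  (A=3, B=6)
  0 <= 1
  1 <= 1
glb = 1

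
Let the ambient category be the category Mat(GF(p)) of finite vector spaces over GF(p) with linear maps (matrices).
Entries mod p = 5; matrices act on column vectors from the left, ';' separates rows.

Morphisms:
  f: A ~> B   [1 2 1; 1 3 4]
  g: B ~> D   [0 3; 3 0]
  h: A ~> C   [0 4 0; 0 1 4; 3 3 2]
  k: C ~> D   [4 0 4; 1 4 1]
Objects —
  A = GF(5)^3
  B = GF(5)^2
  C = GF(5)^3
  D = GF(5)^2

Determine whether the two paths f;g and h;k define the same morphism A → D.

Along f;g (path 1):
  e0=(1,0,0) f~>(1,1) g~>(3,3)
  e1=(0,1,0) f~>(2,3) g~>(4,1)
  e2=(0,0,1) f~>(1,4) g~>(2,3)
  composite₁ = [3 4 2; 3 1 3]
Along h;k (path 2):
  e0=(1,0,0) h~>(0,0,3) k~>(2,3)
  e1=(0,1,0) h~>(4,1,3) k~>(3,1)
  e2=(0,0,1) h~>(0,4,2) k~>(3,3)
  composite₂ = [2 3 3; 3 1 3]
Equal? NO — does not commute

Answer: DOES NOT COMMUTE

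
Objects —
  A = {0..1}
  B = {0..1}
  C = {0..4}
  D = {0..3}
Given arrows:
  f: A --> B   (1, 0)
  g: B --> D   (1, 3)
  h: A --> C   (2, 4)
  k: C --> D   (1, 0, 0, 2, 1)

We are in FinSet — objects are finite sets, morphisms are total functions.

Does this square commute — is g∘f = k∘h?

Along f;g (path 1):
  0 f-->1 g-->3
  1 f-->0 g-->1
  composite₁ = (3, 1)
Along h;k (path 2):
  0 h-->2 k-->0
  1 h-->4 k-->1
  composite₂ = (0, 1)
Equal? NO — does not commute

Answer: DOES NOT COMMUTE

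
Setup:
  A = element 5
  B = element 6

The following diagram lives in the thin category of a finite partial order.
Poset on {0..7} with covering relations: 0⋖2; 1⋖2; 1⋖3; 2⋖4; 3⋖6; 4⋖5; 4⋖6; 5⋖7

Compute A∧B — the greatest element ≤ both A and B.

Answer: A∧B = 4

Trace:
{x : x<=A ∧ x<=B} = {0,1,2,4}  (A=5, B=6)
  0 <= 4
  1 <= 4
  2 <= 4
  4 <= 4
glb = 4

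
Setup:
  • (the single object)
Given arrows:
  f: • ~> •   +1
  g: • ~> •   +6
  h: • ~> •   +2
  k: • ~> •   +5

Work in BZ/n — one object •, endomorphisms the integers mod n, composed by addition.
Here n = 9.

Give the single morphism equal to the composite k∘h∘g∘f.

Answer: +5

Derivation:
  0 +1≡1 +6≡7 +2≡0 +5≡5  (mod 9)
⟦path⟧: +5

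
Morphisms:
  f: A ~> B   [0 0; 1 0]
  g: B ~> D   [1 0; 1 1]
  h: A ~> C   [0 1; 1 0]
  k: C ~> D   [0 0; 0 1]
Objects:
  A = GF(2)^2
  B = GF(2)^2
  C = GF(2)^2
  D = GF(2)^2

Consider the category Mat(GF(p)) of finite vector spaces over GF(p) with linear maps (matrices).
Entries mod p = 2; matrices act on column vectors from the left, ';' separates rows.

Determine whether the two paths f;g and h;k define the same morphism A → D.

1) trace f;g:
  e0=⟨1,0⟩ f~>⟨0,1⟩ g~>⟨0,1⟩
  e1=⟨0,1⟩ f~>⟨0,0⟩ g~>⟨0,0⟩
  ⟦path⟧₁ = [0 0; 1 0]
2) trace h;k:
  e0=⟨1,0⟩ h~>⟨0,1⟩ k~>⟨0,1⟩
  e1=⟨0,1⟩ h~>⟨1,0⟩ k~>⟨0,0⟩
  ⟦path⟧₂ = [0 0; 1 0]
Equal? same morphism ✓

Answer: COMMUTES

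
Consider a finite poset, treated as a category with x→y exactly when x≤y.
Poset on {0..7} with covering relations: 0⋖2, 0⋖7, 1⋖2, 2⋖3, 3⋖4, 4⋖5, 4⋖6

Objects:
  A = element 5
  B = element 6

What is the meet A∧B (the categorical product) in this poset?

Answer: A∧B = 4

Derivation:
{x : x≤A ∧ x≤B} = {0,1,2,3,4}  (A=5, B=6)
  0 ≤ 4
  1 ≤ 4
  2 ≤ 4
  3 ≤ 4
  4 ≤ 4
glb = 4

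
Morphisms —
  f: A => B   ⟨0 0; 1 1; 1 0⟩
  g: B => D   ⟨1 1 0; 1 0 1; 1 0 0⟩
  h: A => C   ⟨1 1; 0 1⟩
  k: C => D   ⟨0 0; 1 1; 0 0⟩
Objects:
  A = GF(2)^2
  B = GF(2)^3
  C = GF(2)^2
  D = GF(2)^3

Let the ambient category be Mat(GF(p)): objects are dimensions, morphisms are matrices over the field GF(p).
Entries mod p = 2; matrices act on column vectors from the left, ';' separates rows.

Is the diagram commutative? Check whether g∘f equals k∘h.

Answer: DOES NOT COMMUTE

Derivation:
Along f;g (path 1):
  e0=⟨1,0⟩ f=>⟨0,1,1⟩ g=>⟨1,1,0⟩
  e1=⟨0,1⟩ f=>⟨0,1,0⟩ g=>⟨1,0,0⟩
  composite₁ = ⟨1 1; 1 0; 0 0⟩
Along h;k (path 2):
  e0=⟨1,0⟩ h=>⟨1,0⟩ k=>⟨0,1,0⟩
  e1=⟨0,1⟩ h=>⟨1,1⟩ k=>⟨0,0,0⟩
  composite₂ = ⟨0 0; 1 0; 0 0⟩
Equal? NO — does not commute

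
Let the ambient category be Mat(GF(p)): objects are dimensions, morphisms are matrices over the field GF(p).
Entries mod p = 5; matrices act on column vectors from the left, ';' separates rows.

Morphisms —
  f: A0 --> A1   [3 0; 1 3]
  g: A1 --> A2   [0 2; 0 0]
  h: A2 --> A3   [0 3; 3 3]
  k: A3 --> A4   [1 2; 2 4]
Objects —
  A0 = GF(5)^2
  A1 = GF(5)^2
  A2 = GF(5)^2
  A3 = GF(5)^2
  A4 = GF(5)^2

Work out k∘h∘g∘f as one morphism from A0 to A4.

Answer: [2 1; 4 2]

Derivation:
  e0=(1,0) f-->(3,1) g-->(2,0) h-->(0,1) k-->(2,4)
  e1=(0,1) f-->(0,3) g-->(1,0) h-->(0,3) k-->(1,2)
⟦path⟧: [2 1; 4 2]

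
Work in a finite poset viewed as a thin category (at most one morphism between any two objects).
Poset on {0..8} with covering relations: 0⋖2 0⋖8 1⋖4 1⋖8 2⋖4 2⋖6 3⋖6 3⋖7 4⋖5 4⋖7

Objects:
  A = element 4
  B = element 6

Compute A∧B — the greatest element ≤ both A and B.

{x : x<=A ∧ x<=B} = {0,2}  (A=4, B=6)
  0 <= 2
  2 <= 2
glb = 2

Answer: A∧B = 2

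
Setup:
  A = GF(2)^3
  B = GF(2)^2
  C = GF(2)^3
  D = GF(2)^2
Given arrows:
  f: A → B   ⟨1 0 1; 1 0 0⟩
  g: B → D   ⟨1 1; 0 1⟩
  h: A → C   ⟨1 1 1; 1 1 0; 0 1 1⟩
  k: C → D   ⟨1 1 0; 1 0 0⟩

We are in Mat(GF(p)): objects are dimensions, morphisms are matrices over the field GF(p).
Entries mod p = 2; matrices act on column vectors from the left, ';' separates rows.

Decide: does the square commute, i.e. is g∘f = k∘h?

Along f;g (path 1):
  e0=[1,0,0] f→[1,1] g→[0,1]
  e1=[0,1,0] f→[0,0] g→[0,0]
  e2=[0,0,1] f→[1,0] g→[1,0]
  result₁ = ⟨0 0 1; 1 0 0⟩
Along h;k (path 2):
  e0=[1,0,0] h→[1,1,0] k→[0,1]
  e1=[0,1,0] h→[1,1,1] k→[0,1]
  e2=[0,0,1] h→[1,0,1] k→[1,1]
  result₂ = ⟨0 0 1; 1 1 1⟩
Equal? NO — does not commute

Answer: DOES NOT COMMUTE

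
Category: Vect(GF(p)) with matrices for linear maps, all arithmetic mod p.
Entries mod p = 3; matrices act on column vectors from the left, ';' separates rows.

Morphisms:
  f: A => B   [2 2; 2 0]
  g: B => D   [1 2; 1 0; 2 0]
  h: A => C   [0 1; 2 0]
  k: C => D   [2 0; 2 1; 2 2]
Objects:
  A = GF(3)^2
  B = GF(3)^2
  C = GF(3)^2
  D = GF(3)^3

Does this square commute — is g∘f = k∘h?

Along f;g (path 1):
  e0=(1,0) f=>(2,2) g=>(0,2,1)
  e1=(0,1) f=>(2,0) g=>(2,2,1)
  result₁ = [0 2; 2 2; 1 1]
Along h;k (path 2):
  e0=(1,0) h=>(0,2) k=>(0,2,1)
  e1=(0,1) h=>(1,0) k=>(2,2,2)
  result₂ = [0 2; 2 2; 1 2]
Equal? NO — does not commute

Answer: DOES NOT COMMUTE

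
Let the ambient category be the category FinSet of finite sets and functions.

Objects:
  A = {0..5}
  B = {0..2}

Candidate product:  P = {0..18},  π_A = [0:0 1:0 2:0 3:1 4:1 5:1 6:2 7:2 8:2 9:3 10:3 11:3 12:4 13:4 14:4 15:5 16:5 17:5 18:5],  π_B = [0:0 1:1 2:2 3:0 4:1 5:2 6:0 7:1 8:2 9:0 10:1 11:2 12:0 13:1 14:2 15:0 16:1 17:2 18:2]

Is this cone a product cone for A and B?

|A|·|B| = 6·3 = 18;  |P| = 19
  → cardinalities differ; no bijection possible.

Answer: NOT A VALID PRODUCT — |P|=19 ≠ |A|·|B|=18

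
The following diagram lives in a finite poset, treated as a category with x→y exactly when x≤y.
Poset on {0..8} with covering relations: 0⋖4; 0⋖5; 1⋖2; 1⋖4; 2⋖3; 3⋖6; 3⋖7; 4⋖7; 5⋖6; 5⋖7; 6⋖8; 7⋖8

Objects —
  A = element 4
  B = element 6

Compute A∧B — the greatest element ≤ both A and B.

Common predecessors of 4,6: {0,1}
  maximal lower bounds 0 and 1 are incomparable: neither 0<=1 nor 1<=0
→ no greatest lower bound exists

Answer: NO MEET EXISTS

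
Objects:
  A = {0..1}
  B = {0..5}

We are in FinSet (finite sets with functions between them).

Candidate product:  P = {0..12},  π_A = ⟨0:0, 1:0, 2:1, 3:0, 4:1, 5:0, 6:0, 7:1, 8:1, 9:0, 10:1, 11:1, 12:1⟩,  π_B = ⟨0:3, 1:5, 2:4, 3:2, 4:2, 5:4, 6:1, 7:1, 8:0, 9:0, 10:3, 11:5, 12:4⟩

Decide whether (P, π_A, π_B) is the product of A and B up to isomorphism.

|A|·|B| = 2·6 = 12;  |P| = 13
  → cardinalities differ; no bijection possible.

Answer: NOT A VALID PRODUCT — |P|=13 ≠ |A|·|B|=12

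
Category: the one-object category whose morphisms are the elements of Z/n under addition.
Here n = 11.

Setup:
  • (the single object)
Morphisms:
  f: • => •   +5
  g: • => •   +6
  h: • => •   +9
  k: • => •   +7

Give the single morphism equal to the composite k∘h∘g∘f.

  0 +5≡5 +6≡0 +9≡9 +7≡5  (mod 11)
result: +5

Answer: +5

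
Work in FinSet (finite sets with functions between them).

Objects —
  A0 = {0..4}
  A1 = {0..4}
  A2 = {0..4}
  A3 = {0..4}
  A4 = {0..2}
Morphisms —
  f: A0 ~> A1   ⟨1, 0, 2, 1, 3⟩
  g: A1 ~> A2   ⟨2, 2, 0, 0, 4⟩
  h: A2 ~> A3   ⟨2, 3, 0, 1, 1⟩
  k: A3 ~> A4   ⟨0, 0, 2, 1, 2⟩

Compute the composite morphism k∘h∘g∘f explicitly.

  0 f~>1 g~>2 h~>0 k~>0
  1 f~>0 g~>2 h~>0 k~>0
  2 f~>2 g~>0 h~>2 k~>2
  3 f~>1 g~>2 h~>0 k~>0
  4 f~>3 g~>0 h~>2 k~>2
composite: ⟨0, 0, 2, 0, 2⟩

Answer: ⟨0, 0, 2, 0, 2⟩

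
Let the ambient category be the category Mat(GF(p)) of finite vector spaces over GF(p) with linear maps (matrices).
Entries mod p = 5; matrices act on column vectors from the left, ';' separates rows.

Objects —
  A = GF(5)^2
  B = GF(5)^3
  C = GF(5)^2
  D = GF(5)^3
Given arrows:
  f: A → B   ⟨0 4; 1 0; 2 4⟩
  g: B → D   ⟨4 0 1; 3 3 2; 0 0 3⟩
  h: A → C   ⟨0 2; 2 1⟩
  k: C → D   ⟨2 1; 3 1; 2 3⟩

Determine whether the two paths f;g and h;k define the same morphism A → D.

Path 1 = f;g:
  e0=⟨1,0⟩ f→⟨0,1,2⟩ g→⟨2,2,1⟩
  e1=⟨0,1⟩ f→⟨4,0,4⟩ g→⟨0,0,2⟩
  result₁ = ⟨2 0; 2 0; 1 2⟩
Path 2 = h;k:
  e0=⟨1,0⟩ h→⟨0,2⟩ k→⟨2,2,1⟩
  e1=⟨0,1⟩ h→⟨2,1⟩ k→⟨0,2,2⟩
  result₂ = ⟨2 0; 2 2; 1 2⟩
Equal? differ; not commutative

Answer: DOES NOT COMMUTE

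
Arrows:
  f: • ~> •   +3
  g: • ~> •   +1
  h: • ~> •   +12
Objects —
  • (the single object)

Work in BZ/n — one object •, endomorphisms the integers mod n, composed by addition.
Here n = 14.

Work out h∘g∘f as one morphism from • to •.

Answer: +2

Trace:
  0 +3≡3 +1≡4 +12≡2  (mod 14)
result: +2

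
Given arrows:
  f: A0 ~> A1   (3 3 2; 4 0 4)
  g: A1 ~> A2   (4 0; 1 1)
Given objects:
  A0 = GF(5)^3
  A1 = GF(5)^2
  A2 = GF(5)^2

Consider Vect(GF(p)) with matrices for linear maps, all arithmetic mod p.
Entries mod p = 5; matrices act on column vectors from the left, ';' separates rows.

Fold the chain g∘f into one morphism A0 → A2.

  e0=⟨1,0,0⟩ f~>⟨3,4⟩ g~>⟨2,2⟩
  e1=⟨0,1,0⟩ f~>⟨3,0⟩ g~>⟨2,3⟩
  e2=⟨0,0,1⟩ f~>⟨2,4⟩ g~>⟨3,1⟩
⟦path⟧: (2 2 3; 2 3 1)

Answer: (2 2 3; 2 3 1)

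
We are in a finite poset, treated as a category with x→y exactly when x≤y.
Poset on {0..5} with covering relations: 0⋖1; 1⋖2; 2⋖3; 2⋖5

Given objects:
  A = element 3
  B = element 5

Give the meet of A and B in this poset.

{x : x<=A ∧ x<=B} = {0,1,2}  (A=3, B=5)
  0 <= 2
  1 <= 2
  2 <= 2
glb = 2

Answer: A∧B = 2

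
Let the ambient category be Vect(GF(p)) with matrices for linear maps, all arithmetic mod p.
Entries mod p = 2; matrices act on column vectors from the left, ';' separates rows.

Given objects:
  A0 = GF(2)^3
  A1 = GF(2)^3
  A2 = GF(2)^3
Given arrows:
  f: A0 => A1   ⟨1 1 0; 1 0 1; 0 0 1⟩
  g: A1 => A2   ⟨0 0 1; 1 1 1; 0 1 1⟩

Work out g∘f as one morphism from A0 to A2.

Answer: ⟨0 0 1; 0 1 0; 1 0 0⟩

Trace:
  e0=[1,0,0] f=>[1,1,0] g=>[0,0,1]
  e1=[0,1,0] f=>[1,0,0] g=>[0,1,0]
  e2=[0,0,1] f=>[0,1,1] g=>[1,0,0]
composite: ⟨0 0 1; 0 1 0; 1 0 0⟩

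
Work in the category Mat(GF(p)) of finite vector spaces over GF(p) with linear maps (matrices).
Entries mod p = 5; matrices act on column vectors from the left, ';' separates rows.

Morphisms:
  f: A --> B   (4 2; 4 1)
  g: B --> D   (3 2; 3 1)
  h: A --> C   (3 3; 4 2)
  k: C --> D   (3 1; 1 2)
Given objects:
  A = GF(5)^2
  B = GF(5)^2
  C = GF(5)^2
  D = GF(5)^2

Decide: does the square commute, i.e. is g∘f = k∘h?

Path 1 = f;g:
  e0=⟨1,0⟩ f-->⟨4,4⟩ g-->⟨0,1⟩
  e1=⟨0,1⟩ f-->⟨2,1⟩ g-->⟨3,2⟩
  ⟦path⟧₁ = (0 3; 1 2)
Path 2 = h;k:
  e0=⟨1,0⟩ h-->⟨3,4⟩ k-->⟨3,1⟩
  e1=⟨0,1⟩ h-->⟨3,2⟩ k-->⟨1,2⟩
  ⟦path⟧₂ = (3 1; 1 2)
Equal? NO — does not commute

Answer: DOES NOT COMMUTE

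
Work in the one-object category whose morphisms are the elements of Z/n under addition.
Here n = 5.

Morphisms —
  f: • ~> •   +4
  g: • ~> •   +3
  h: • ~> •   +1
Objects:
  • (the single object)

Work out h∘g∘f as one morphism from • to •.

Answer: +3

Derivation:
  0 +4≡4 +3≡2 +1≡3  (mod 5)
result: +3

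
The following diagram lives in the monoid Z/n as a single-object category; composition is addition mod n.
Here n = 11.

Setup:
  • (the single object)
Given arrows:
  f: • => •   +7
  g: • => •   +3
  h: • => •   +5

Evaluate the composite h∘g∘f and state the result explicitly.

Answer: +4

Work:
  0 +7≡7 +3≡10 +5≡4  (mod 11)
result: +4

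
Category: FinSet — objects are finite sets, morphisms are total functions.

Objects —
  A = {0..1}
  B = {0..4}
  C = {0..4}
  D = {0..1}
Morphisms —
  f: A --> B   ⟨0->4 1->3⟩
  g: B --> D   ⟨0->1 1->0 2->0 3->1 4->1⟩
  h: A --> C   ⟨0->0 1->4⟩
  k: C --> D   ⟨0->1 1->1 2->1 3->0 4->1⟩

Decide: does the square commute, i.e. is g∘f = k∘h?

Answer: COMMUTES

Derivation:
1) trace f;g:
  0 f-->4 g-->1
  1 f-->3 g-->1
  ⟦path⟧₁ = ⟨0->1 1->1⟩
2) trace h;k:
  0 h-->0 k-->1
  1 h-->4 k-->1
  ⟦path⟧₂ = ⟨0->1 1->1⟩
Equal? same morphism ✓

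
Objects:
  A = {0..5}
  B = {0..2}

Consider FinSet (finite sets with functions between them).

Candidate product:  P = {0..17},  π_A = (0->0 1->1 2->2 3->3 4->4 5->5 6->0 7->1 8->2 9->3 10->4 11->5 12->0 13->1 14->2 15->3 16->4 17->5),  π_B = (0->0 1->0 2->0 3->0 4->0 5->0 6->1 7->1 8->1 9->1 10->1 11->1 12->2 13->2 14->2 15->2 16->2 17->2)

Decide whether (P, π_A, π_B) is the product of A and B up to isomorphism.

Answer: VALID PRODUCT

Trace:
|A|·|B| = 6·3 = 18;  |P| = 18
Check the pairing map k ↦ (π_A(k), π_B(k)):
  0 -> (0,0)
  1 -> (1,0)
  2 -> (2,0)
  3 -> (3,0)
  4 -> (4,0)
  5 -> (5,0)
  6 -> (0,1)
  7 -> (1,1)
  8 -> (2,1)
  9 -> (3,1)
  10 -> (4,1)
  11 -> (5,1)
  12 -> (0,2)
  13 -> (1,2)
  14 -> (2,2)
  15 -> (3,2)
  16 -> (4,2)
  17 -> (5,2)
distinct pairs in image: 18 / 18 needed
  → bijection onto A×B; projections well-typed.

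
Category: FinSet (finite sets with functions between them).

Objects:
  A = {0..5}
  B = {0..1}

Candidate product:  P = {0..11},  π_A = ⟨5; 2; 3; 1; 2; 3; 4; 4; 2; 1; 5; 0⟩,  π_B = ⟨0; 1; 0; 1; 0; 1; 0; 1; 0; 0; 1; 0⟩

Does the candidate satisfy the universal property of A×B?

Answer: NOT A VALID PRODUCT — duplicate pair at indices 8,4

Derivation:
|A|·|B| = 6·2 = 12;  |P| = 12
Check the pairing map k ↦ (π_A(k), π_B(k)):
  0 ↦ (5,0)
  1 ↦ (2,1)
  2 ↦ (3,0)
  3 ↦ (1,1)
  4 ↦ (2,0)
  5 ↦ (3,1)
  6 ↦ (4,0)
  7 ↦ (4,1)
  8 ↦ (2,0)  ✗ repeats pair of k=4
  9 ↦ (1,0)
  10 ↦ (5,1)
  11 ↦ (0,0)
distinct pairs in image: 11 / 12 needed
  → (2,0) hit at k=4 and k=8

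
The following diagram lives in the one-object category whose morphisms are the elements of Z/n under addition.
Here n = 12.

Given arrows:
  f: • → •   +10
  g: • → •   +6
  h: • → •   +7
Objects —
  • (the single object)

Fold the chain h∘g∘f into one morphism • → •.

  0 +10≡10 +6≡4 +7≡11  (mod 12)
result: +11

Answer: +11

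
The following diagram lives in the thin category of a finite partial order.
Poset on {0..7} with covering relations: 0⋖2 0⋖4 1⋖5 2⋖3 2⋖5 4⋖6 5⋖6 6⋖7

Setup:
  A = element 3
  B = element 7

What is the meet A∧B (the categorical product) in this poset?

Answer: A∧B = 2

Derivation:
{x : x⊑A ∧ x⊑B} = {0,2}  (A=3, B=7)
  0 ⊑ 2
  2 ⊑ 2
glb = 2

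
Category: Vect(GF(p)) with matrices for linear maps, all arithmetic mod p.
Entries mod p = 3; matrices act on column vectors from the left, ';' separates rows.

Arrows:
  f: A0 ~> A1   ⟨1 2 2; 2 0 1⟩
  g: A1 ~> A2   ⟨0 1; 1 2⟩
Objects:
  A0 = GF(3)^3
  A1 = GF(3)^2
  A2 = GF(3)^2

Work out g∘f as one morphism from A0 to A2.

  e0=(1,0,0) f~>(1,2) g~>(2,2)
  e1=(0,1,0) f~>(2,0) g~>(0,2)
  e2=(0,0,1) f~>(2,1) g~>(1,1)
⟦path⟧: ⟨2 0 1; 2 2 1⟩

Answer: ⟨2 0 1; 2 2 1⟩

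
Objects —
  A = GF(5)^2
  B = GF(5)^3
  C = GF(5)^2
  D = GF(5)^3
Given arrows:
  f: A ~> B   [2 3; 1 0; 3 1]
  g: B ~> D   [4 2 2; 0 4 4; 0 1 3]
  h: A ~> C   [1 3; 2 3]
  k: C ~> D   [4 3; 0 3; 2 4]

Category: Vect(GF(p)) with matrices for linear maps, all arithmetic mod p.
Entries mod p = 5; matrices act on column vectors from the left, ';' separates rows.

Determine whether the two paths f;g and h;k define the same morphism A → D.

1) trace f;g:
  e0=(1,0) f~>(2,1,3) g~>(1,1,0)
  e1=(0,1) f~>(3,0,1) g~>(4,4,3)
  ⟦path⟧₁ = [1 4; 1 4; 0 3]
2) trace h;k:
  e0=(1,0) h~>(1,2) k~>(0,1,0)
  e1=(0,1) h~>(3,3) k~>(1,4,3)
  ⟦path⟧₂ = [0 1; 1 4; 0 3]
Equal? NO — does not commute

Answer: DOES NOT COMMUTE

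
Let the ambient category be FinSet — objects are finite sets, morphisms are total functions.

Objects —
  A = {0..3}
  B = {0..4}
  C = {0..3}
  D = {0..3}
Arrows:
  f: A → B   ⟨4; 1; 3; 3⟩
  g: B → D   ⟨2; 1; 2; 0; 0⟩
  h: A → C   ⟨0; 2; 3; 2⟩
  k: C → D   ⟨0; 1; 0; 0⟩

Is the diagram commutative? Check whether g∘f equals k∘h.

Answer: DOES NOT COMMUTE

Work:
1) trace f;g:
  0 f→4 g→0
  1 f→1 g→1
  2 f→3 g→0
  3 f→3 g→0
  composite₁ = ⟨0; 1; 0; 0⟩
2) trace h;k:
  0 h→0 k→0
  1 h→2 k→0
  2 h→3 k→0
  3 h→2 k→0
  composite₂ = ⟨0; 0; 0; 0⟩
Equal? distinct morphisms ✗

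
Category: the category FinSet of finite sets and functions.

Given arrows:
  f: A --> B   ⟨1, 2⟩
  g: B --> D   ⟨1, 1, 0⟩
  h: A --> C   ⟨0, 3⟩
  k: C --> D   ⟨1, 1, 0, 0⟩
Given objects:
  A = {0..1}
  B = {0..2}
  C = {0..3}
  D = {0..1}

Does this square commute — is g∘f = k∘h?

Path 1 = f;g:
  0 f-->1 g-->1
  1 f-->2 g-->0
  composite₁ = ⟨1, 0⟩
Path 2 = h;k:
  0 h-->0 k-->1
  1 h-->3 k-->0
  composite₂ = ⟨1, 0⟩
Equal? equal; square commutes

Answer: COMMUTES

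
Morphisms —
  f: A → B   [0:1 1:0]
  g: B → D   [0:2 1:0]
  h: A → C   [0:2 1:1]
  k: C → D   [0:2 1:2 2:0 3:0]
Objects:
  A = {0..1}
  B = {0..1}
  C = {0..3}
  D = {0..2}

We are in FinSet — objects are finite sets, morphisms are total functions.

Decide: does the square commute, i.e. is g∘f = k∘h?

1) trace f;g:
  0 f→1 g→0
  1 f→0 g→2
  composite₁ = [0:0 1:2]
2) trace h;k:
  0 h→2 k→0
  1 h→1 k→2
  composite₂ = [0:0 1:2]
Equal? same morphism ✓

Answer: COMMUTES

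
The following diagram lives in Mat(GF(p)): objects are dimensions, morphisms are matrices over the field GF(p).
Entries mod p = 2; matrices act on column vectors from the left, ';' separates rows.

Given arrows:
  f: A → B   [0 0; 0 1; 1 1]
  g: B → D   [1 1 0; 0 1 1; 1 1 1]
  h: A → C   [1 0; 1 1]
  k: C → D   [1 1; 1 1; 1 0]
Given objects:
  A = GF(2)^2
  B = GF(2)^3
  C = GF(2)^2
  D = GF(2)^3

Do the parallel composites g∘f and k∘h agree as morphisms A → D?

1) trace f;g:
  e0=⟨1,0⟩ f→⟨0,0,1⟩ g→⟨0,1,1⟩
  e1=⟨0,1⟩ f→⟨0,1,1⟩ g→⟨1,0,0⟩
  composite₁ = [0 1; 1 0; 1 0]
2) trace h;k:
  e0=⟨1,0⟩ h→⟨1,1⟩ k→⟨0,0,1⟩
  e1=⟨0,1⟩ h→⟨0,1⟩ k→⟨1,1,0⟩
  composite₂ = [0 1; 0 1; 1 0]
Equal? differ; not commutative

Answer: DOES NOT COMMUTE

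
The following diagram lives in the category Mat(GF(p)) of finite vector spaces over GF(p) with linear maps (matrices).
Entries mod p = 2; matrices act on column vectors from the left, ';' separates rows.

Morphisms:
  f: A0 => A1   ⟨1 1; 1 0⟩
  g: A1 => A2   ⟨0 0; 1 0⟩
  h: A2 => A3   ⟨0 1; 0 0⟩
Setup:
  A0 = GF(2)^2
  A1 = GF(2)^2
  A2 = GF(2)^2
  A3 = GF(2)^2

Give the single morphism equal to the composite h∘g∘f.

  e0=⟨1,0⟩ f=>⟨1,1⟩ g=>⟨0,1⟩ h=>⟨1,0⟩
  e1=⟨0,1⟩ f=>⟨1,0⟩ g=>⟨0,1⟩ h=>⟨1,0⟩
⟦path⟧: ⟨1 1; 0 0⟩

Answer: ⟨1 1; 0 0⟩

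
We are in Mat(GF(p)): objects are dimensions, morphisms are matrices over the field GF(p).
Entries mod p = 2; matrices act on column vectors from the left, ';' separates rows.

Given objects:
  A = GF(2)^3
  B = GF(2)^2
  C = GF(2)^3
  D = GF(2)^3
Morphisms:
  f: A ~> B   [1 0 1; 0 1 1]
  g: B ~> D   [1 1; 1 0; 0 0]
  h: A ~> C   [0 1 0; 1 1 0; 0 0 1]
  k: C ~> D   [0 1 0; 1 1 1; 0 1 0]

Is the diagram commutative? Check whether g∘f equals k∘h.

Along f;g (path 1):
  e0=[1,0,0] f~>[1,0] g~>[1,1,0]
  e1=[0,1,0] f~>[0,1] g~>[1,0,0]
  e2=[0,0,1] f~>[1,1] g~>[0,1,0]
  composite₁ = [1 1 0; 1 0 1; 0 0 0]
Along h;k (path 2):
  e0=[1,0,0] h~>[0,1,0] k~>[1,1,1]
  e1=[0,1,0] h~>[1,1,0] k~>[1,0,1]
  e2=[0,0,1] h~>[0,0,1] k~>[0,1,0]
  composite₂ = [1 1 0; 1 0 1; 1 1 0]
Equal? NO — does not commute

Answer: DOES NOT COMMUTE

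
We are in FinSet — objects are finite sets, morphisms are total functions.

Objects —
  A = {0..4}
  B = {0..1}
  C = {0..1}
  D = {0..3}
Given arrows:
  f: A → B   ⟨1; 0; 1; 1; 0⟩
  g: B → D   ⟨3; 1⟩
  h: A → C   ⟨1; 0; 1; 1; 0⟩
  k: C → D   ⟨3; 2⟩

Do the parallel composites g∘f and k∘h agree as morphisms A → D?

Answer: DOES NOT COMMUTE

Derivation:
Path 1 = f;g:
  0 f→1 g→1
  1 f→0 g→3
  2 f→1 g→1
  3 f→1 g→1
  4 f→0 g→3
  composite₁ = ⟨1; 3; 1; 1; 3⟩
Path 2 = h;k:
  0 h→1 k→2
  1 h→0 k→3
  2 h→1 k→2
  3 h→1 k→2
  4 h→0 k→3
  composite₂ = ⟨2; 3; 2; 2; 3⟩
Equal? NO — does not commute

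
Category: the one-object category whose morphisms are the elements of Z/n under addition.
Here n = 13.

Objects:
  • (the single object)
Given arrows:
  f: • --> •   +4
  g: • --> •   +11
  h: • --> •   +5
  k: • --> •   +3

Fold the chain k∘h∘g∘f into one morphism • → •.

Answer: +10

Derivation:
  0 +4≡4 +11≡2 +5≡7 +3≡10  (mod 13)
composite: +10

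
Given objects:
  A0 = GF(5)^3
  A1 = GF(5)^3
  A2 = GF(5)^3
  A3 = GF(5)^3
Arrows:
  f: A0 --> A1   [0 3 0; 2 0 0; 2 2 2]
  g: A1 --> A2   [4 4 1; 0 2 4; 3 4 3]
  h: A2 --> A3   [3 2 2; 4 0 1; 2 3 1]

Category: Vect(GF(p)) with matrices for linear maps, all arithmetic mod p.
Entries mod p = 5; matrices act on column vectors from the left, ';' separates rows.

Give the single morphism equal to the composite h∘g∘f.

Answer: [2 3 4; 4 1 4; 0 2 4]

Trace:
  e0=⟨1,0,0⟩ f-->⟨0,2,2⟩ g-->⟨0,2,4⟩ h-->⟨2,4,0⟩
  e1=⟨0,1,0⟩ f-->⟨3,0,2⟩ g-->⟨4,3,0⟩ h-->⟨3,1,2⟩
  e2=⟨0,0,1⟩ f-->⟨0,0,2⟩ g-->⟨2,3,1⟩ h-->⟨4,4,4⟩
⟦path⟧: [2 3 4; 4 1 4; 0 2 4]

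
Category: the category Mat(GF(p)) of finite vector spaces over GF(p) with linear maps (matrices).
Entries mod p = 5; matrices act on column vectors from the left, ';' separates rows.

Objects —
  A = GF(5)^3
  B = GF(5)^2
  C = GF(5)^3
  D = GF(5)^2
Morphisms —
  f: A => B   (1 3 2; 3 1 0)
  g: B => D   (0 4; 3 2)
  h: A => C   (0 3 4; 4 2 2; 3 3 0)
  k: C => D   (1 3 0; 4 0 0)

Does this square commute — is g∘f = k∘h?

Path 1 = f;g:
  e0=(1,0,0) f=>(1,3) g=>(2,4)
  e1=(0,1,0) f=>(3,1) g=>(4,1)
  e2=(0,0,1) f=>(2,0) g=>(0,1)
  result₁ = (2 4 0; 4 1 1)
Path 2 = h;k:
  e0=(1,0,0) h=>(0,4,3) k=>(2,0)
  e1=(0,1,0) h=>(3,2,3) k=>(4,2)
  e2=(0,0,1) h=>(4,2,0) k=>(0,1)
  result₂ = (2 4 0; 0 2 1)
Equal? differ; not commutative

Answer: DOES NOT COMMUTE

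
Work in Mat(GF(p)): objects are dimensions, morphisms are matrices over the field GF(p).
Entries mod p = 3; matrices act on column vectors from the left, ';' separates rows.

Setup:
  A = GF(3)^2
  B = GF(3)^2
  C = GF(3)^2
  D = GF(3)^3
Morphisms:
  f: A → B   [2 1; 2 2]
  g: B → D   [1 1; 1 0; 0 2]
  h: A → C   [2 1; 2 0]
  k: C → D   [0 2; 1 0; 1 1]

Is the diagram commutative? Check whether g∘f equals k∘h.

1) trace f;g:
  e0=(1,0) f→(2,2) g→(1,2,1)
  e1=(0,1) f→(1,2) g→(0,1,1)
  composite₁ = [1 0; 2 1; 1 1]
2) trace h;k:
  e0=(1,0) h→(2,2) k→(1,2,1)
  e1=(0,1) h→(1,0) k→(0,1,1)
  composite₂ = [1 0; 2 1; 1 1]
Equal? YES — commutes

Answer: COMMUTES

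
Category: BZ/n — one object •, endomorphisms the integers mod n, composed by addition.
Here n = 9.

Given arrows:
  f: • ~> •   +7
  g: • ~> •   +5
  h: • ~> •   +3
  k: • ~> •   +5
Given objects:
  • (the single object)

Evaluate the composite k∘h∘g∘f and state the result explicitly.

Answer: +2

Work:
  0 +7≡7 +5≡3 +3≡6 +5≡2  (mod 9)
⟦path⟧: +2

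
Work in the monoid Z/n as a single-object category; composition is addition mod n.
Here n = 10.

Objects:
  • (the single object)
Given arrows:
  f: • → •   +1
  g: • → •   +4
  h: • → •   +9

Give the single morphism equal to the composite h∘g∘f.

Answer: +4

Trace:
  0 +1≡1 +4≡5 +9≡4  (mod 10)
composite: +4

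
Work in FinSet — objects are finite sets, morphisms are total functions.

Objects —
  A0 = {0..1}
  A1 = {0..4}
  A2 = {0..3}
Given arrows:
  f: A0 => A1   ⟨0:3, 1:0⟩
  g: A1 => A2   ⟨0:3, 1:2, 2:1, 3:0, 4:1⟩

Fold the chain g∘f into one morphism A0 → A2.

Answer: ⟨0:0, 1:3⟩

Derivation:
  0 f=>3 g=>0
  1 f=>0 g=>3
result: ⟨0:0, 1:3⟩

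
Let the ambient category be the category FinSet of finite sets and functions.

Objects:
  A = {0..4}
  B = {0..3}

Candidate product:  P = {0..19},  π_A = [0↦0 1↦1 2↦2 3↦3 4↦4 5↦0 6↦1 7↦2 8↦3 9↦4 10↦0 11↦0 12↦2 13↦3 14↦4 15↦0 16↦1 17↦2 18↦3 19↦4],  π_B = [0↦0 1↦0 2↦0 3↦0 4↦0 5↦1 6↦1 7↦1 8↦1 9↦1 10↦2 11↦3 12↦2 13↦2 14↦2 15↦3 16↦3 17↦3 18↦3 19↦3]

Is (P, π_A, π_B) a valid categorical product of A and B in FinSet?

|A|·|B| = 5·4 = 20;  |P| = 20
Check the pairing map k ↦ (π_A(k), π_B(k)):
  0 ↦ (0,0)
  1 ↦ (1,0)
  2 ↦ (2,0)
  3 ↦ (3,0)
  4 ↦ (4,0)
  5 ↦ (0,1)
  6 ↦ (1,1)
  7 ↦ (2,1)
  8 ↦ (3,1)
  9 ↦ (4,1)
  10 ↦ (0,2)
  11 ↦ (0,3)
  12 ↦ (2,2)
  13 ↦ (3,2)
  14 ↦ (4,2)
  15 ↦ (0,3)  ✗ repeats pair of k=11
  16 ↦ (1,3)
  17 ↦ (2,3)
  18 ↦ (3,3)
  19 ↦ (4,3)
distinct pairs in image: 19 / 20 needed
  → (0,3) hit at k=11 and k=15

Answer: NOT A VALID PRODUCT — duplicate pair at indices 15,11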